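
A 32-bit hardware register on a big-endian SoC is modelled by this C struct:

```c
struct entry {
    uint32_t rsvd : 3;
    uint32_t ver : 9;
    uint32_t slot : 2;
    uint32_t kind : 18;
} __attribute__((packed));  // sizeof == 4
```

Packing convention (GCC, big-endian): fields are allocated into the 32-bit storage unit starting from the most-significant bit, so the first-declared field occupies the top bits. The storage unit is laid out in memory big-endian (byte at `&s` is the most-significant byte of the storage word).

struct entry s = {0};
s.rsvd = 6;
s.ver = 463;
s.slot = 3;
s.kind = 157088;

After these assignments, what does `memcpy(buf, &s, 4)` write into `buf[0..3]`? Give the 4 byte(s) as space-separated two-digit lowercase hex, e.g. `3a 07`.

dc fe 65 a0

rsvd (3b) val=6 bits=0x6 at bit 29: 0xc0000000
ver (9b) val=463 bits=0x1cf at bit 20: 0xdcf00000
slot (2b) val=3 bits=0x3 at bit 18: 0xdcfc0000
kind (18b) val=157088 bits=0x265a0 at bit 0: 0xdcfe65a0
word = 0xdcfe65a0 → big-endian bytes:
  [0]=0xdc  [1]=0xfe  [2]=0x65  [3]=0xa0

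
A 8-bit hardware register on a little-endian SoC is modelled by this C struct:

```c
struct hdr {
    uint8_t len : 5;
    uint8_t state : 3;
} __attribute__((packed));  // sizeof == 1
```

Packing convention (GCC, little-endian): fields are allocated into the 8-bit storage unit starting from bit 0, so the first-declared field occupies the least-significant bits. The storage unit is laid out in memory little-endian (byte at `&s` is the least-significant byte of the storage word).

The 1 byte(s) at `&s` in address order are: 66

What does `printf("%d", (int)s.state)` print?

3

[0]=0x66 (little-endian) → word 0x66
len [0+:5] = (word>>0) & 0x1f = 6
state [5+:3] = (word>>5) & 0x7 = 3  ←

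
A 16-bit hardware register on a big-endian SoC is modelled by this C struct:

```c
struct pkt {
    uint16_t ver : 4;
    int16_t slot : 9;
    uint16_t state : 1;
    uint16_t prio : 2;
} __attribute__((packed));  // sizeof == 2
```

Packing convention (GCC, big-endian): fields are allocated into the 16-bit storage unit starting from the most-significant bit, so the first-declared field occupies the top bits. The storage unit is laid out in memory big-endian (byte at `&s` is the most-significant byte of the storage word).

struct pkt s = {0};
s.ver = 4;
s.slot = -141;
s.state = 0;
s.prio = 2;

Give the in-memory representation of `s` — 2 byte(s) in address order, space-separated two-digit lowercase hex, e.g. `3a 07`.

4b 9a

ver:4 = 4 → 0x4 << 12 → word 0x4000
slot:9 = -141 → 0x173 << 3 → word 0x4b98
state:1 = 0 → 0x0 << 2 → word 0x4b98
prio:2 = 2 → 0x2 << 0 → word 0x4b9a
word = 0x4b9a → big-endian bytes:
  [0]=0x4b  [1]=0x9a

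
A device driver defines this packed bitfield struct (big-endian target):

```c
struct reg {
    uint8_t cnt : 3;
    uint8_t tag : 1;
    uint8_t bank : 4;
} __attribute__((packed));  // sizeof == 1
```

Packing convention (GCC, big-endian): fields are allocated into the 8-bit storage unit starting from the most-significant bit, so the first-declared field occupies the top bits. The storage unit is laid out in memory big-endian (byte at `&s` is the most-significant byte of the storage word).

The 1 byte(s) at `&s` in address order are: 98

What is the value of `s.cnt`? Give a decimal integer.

[0]=0x98 (big-endian) → word 0x98
cnt:3 @ bit 5 → (0x98>>5)&0x7 = 0x4  ←
tag:1 @ bit 4 → (0x98>>4)&0x1 = 0x1
bank:4 @ bit 0 → (0x98>>0)&0xf = 0x8

4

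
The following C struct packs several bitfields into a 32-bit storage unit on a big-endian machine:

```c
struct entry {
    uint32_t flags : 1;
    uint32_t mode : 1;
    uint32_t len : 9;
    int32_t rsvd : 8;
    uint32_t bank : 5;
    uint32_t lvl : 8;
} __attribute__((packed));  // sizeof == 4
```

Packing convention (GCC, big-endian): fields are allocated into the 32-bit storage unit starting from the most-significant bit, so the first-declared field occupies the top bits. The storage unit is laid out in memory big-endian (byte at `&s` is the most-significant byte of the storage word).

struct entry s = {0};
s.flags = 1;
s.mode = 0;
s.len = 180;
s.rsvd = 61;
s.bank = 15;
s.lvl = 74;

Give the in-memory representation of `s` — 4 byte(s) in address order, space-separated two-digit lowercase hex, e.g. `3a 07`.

96 87 af 4a

[31+:1] flags=1 & 0x1 = 0x1; word=0x80000000
[30+:1] mode=0 & 0x1 = 0x0; word=0x80000000
[21+:9] len=180 & 0x1ff = 0xb4; word=0x96800000
[13+:8] rsvd=61 & 0xff = 0x3d; word=0x9687a000
[8+:5] bank=15 & 0x1f = 0xf; word=0x9687af00
[0+:8] lvl=74 & 0xff = 0x4a; word=0x9687af4a
word = 0x9687af4a → big-endian bytes:
  [0]=0x96  [1]=0x87  [2]=0xaf  [3]=0x4a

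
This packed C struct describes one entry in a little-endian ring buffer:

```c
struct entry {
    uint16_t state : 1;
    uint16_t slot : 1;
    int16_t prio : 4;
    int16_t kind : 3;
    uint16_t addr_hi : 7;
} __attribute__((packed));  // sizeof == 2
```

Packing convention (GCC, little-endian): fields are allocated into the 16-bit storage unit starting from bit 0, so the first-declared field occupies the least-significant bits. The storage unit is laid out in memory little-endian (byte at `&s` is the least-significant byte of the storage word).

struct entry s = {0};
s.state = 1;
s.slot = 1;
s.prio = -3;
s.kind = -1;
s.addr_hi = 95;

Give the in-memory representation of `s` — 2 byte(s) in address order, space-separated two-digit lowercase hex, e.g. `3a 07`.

state (1b) val=1 bits=0x1 at bit 0: 0x0001
slot (1b) val=1 bits=0x1 at bit 1: 0x0003
prio (4b) val=-3 bits=0xd at bit 2: 0x0037
kind (3b) val=-1 bits=0x7 at bit 6: 0x01f7
addr_hi (7b) val=95 bits=0x5f at bit 9: 0xbff7
word = 0xbff7 → little-endian bytes:
  [0]=0xf7  [1]=0xbf

f7 bf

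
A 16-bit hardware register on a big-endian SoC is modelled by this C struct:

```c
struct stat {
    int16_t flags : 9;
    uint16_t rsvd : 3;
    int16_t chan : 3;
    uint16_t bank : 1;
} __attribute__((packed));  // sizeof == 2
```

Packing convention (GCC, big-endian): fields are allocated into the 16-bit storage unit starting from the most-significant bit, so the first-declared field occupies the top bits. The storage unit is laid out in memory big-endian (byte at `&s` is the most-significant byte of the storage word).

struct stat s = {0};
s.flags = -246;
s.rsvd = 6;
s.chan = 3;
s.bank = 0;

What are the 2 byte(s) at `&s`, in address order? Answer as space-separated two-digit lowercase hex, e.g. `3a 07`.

85 66

flags (9b) val=-246 bits=0x10a at bit 7: 0x8500
rsvd (3b) val=6 bits=0x6 at bit 4: 0x8560
chan (3b) val=3 bits=0x3 at bit 1: 0x8566
bank (1b) val=0 bits=0x0 at bit 0: 0x8566
word = 0x8566 → big-endian bytes:
  [0]=0x85  [1]=0x66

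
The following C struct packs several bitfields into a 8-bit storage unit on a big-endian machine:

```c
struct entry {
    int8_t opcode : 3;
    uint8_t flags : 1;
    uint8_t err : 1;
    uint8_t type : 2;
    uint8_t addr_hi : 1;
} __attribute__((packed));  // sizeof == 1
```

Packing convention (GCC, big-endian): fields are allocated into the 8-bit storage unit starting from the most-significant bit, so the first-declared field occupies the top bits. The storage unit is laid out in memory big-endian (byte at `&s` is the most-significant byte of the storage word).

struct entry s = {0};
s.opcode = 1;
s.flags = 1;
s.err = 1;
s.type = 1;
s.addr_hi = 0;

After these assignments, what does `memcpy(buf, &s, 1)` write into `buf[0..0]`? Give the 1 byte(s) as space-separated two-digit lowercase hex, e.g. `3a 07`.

3a

opcode:3 = 1 → 0x1 << 5 → word 0x20
flags:1 = 1 → 0x1 << 4 → word 0x30
err:1 = 1 → 0x1 << 3 → word 0x38
type:2 = 1 → 0x1 << 1 → word 0x3a
addr_hi:1 = 0 → 0x0 << 0 → word 0x3a
word = 0x3a → big-endian bytes:
  [0]=0x3a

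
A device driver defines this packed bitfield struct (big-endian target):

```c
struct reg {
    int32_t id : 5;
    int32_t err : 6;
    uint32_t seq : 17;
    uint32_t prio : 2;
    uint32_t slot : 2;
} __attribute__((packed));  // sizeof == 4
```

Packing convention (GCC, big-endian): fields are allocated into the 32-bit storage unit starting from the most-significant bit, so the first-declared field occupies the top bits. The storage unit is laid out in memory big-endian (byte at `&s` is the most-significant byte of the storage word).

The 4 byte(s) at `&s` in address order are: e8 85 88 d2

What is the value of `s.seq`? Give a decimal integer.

22669

[0]=0xe8 [1]=0x85 [2]=0x88 [3]=0xd2 (big-endian) → word 0xe88588d2
id [27+:5] = (word>>27) & 0x1f = 29
err [21+:6] = (word>>21) & 0x3f = 4
seq [4+:17] = (word>>4) & 0x1ffff = 22669  ←
prio [2+:2] = (word>>2) & 0x3 = 0
slot [0+:2] = (word>>0) & 0x3 = 2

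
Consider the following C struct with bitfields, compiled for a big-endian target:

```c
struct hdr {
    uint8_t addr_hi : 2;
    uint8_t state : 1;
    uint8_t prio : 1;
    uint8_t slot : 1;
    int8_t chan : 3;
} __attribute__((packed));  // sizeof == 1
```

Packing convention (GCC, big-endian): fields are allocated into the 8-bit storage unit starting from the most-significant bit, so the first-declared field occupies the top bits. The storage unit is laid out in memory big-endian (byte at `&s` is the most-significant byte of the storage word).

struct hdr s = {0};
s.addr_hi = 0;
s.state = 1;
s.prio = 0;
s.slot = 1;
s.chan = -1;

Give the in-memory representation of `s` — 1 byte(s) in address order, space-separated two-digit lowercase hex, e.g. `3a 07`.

2f

addr_hi:2 = 0 → 0x0 << 6 → word 0x00
state:1 = 1 → 0x1 << 5 → word 0x20
prio:1 = 0 → 0x0 << 4 → word 0x20
slot:1 = 1 → 0x1 << 3 → word 0x28
chan:3 = -1 → 0x7 << 0 → word 0x2f
word = 0x2f → big-endian bytes:
  [0]=0x2f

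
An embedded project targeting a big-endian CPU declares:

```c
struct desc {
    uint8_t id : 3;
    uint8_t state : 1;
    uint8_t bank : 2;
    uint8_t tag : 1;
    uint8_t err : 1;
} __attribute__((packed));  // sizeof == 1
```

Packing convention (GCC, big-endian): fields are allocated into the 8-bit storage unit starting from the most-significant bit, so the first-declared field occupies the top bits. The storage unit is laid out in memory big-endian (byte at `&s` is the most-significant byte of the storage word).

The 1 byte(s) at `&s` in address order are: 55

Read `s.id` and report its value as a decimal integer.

[0]=0x55 (big-endian) → word 0x55
id:3 @ bit 5 → (0x55>>5)&0x7 = 0x2  ←
state:1 @ bit 4 → (0x55>>4)&0x1 = 0x1
bank:2 @ bit 2 → (0x55>>2)&0x3 = 0x1
tag:1 @ bit 1 → (0x55>>1)&0x1 = 0x0
err:1 @ bit 0 → (0x55>>0)&0x1 = 0x1

2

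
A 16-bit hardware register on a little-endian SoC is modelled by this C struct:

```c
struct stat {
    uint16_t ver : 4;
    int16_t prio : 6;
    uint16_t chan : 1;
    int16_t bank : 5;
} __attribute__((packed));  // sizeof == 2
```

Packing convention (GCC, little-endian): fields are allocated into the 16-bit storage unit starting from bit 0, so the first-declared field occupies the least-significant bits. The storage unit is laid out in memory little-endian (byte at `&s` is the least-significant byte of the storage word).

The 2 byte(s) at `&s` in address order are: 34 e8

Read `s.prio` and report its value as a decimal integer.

3

[0]=0x34 [1]=0xe8 (little-endian) → word 0xe834
ver [0+:4] = (word>>0) & 0xf = 4
prio [4+:6] = (word>>4) & 0x3f = 3  ←
chan [10+:1] = (word>>10) & 0x1 = 0
bank [11+:5] = (word>>11) & 0x1f = 29
prio signed 6b, MSB=0: value = 3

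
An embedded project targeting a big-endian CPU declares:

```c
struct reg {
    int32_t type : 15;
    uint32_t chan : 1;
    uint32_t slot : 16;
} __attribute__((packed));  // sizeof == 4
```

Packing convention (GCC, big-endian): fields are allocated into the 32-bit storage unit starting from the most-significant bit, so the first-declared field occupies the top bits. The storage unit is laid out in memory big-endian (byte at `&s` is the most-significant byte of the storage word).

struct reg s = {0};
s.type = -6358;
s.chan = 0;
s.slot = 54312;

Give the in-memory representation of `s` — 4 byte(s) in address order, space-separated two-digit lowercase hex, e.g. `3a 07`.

[17+:15] type=-6358 & 0x7fff = 0x672a; word=0xce540000
[16+:1] chan=0 & 0x1 = 0x0; word=0xce540000
[0+:16] slot=54312 & 0xffff = 0xd428; word=0xce54d428
word = 0xce54d428 → big-endian bytes:
  [0]=0xce  [1]=0x54  [2]=0xd4  [3]=0x28

ce 54 d4 28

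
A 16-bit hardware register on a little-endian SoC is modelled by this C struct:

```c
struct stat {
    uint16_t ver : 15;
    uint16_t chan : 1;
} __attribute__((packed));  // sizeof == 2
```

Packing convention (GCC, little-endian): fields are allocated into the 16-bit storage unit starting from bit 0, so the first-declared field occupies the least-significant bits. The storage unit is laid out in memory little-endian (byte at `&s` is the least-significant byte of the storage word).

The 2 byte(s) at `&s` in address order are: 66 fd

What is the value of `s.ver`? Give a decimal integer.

[0]=0x66 [1]=0xfd (little-endian) → word 0xfd66
ver:15 @ bit 0 → (0xfd66>>0)&0x7fff = 0x7d66  ←
chan:1 @ bit 15 → (0xfd66>>15)&0x1 = 0x1

32102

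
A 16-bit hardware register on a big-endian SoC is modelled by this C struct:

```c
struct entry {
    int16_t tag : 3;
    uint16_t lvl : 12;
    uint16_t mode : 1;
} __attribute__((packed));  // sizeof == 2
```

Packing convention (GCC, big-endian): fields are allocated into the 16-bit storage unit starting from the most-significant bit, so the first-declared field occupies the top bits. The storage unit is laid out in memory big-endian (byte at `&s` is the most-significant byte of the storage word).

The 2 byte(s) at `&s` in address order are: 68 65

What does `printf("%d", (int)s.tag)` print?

[0]=0x68 [1]=0x65 (big-endian) → word 0x6865
tag [13+:3] = (word>>13) & 0x7 = 3  ←
lvl [1+:12] = (word>>1) & 0xfff = 1074
mode [0+:1] = (word>>0) & 0x1 = 1
tag signed 3b, MSB=0: value = 3

3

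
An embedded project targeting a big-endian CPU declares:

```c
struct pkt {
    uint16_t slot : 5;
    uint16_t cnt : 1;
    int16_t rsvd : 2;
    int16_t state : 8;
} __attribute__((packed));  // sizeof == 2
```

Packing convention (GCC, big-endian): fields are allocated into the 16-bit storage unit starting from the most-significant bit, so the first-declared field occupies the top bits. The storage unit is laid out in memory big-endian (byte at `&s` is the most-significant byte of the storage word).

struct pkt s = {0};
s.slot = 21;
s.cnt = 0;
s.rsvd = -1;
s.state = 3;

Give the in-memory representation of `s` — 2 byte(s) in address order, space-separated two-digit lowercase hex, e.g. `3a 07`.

ab 03

slot:5 = 21 → 0x15 << 11 → word 0xa800
cnt:1 = 0 → 0x0 << 10 → word 0xa800
rsvd:2 = -1 → 0x3 << 8 → word 0xab00
state:8 = 3 → 0x3 << 0 → word 0xab03
word = 0xab03 → big-endian bytes:
  [0]=0xab  [1]=0x03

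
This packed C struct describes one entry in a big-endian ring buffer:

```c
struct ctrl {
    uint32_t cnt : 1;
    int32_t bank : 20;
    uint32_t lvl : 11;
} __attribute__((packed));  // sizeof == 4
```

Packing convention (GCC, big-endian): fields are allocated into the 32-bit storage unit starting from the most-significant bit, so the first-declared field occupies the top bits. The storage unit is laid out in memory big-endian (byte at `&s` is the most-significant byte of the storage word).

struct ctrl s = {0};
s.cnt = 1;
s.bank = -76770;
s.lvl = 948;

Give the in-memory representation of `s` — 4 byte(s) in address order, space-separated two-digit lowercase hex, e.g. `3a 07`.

cnt:1 = 1 → 0x1 << 31 → word 0x80000000
bank:20 = -76770 → 0xed41e << 11 → word 0xf6a0f000
lvl:11 = 948 → 0x3b4 << 0 → word 0xf6a0f3b4
word = 0xf6a0f3b4 → big-endian bytes:
  [0]=0xf6  [1]=0xa0  [2]=0xf3  [3]=0xb4

f6 a0 f3 b4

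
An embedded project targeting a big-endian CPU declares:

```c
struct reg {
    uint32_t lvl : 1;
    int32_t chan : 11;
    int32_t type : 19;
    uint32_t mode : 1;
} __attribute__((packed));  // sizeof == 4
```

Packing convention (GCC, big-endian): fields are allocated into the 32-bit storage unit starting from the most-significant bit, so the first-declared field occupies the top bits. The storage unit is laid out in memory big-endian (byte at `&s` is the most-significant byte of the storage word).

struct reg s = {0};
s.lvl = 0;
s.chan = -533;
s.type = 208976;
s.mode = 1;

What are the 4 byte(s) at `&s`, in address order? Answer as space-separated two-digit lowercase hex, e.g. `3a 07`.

5e b6 60 a1

lvl (1b) val=0 bits=0x0 at bit 31: 0x00000000
chan (11b) val=-533 bits=0x5eb at bit 20: 0x5eb00000
type (19b) val=208976 bits=0x33050 at bit 1: 0x5eb660a0
mode (1b) val=1 bits=0x1 at bit 0: 0x5eb660a1
word = 0x5eb660a1 → big-endian bytes:
  [0]=0x5e  [1]=0xb6  [2]=0x60  [3]=0xa1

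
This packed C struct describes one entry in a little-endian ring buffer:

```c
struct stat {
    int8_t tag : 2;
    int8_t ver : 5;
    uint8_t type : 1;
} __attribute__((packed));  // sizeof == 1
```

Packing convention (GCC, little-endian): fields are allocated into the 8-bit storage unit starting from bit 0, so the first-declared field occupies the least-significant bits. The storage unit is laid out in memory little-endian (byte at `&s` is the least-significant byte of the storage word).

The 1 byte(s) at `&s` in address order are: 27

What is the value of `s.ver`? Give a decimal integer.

9

[0]=0x27 (little-endian) → word 0x27
tag:2 @ bit 0 → (0x27>>0)&0x3 = 0x3
ver:5 @ bit 2 → (0x27>>2)&0x1f = 0x9  ←
type:1 @ bit 7 → (0x27>>7)&0x1 = 0x0
ver signed 5b, MSB=0: value = 9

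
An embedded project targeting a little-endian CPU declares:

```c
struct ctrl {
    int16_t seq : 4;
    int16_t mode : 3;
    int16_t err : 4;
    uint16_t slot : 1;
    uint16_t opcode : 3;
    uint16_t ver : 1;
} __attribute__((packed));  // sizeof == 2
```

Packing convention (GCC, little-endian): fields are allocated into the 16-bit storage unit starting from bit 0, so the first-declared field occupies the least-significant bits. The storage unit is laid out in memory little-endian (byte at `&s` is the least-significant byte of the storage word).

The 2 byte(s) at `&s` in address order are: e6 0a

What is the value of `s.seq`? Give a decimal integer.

6

[0]=0xe6 [1]=0x0a (little-endian) → word 0x0ae6
seq:4 @ bit 0 → (0x0ae6>>0)&0xf = 0x6  ←
mode:3 @ bit 4 → (0x0ae6>>4)&0x7 = 0x6
err:4 @ bit 7 → (0x0ae6>>7)&0xf = 0x5
slot:1 @ bit 11 → (0x0ae6>>11)&0x1 = 0x1
opcode:3 @ bit 12 → (0x0ae6>>12)&0x7 = 0x0
ver:1 @ bit 15 → (0x0ae6>>15)&0x1 = 0x0
seq signed 4b, MSB=0: value = 6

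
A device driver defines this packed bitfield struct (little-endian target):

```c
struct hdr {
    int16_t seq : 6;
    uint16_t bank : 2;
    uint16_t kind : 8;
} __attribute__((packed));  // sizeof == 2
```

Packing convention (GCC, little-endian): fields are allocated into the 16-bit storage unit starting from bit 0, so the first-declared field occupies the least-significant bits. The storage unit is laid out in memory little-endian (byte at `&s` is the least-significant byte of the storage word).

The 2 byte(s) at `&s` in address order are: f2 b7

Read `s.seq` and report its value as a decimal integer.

[0]=0xf2 [1]=0xb7 (little-endian) → word 0xb7f2
seq:6 @ bit 0 → (0xb7f2>>0)&0x3f = 0x32  ←
bank:2 @ bit 6 → (0xb7f2>>6)&0x3 = 0x3
kind:8 @ bit 8 → (0xb7f2>>8)&0xff = 0xb7
seq signed 6b, MSB=1: 50 - 64 = -14

-14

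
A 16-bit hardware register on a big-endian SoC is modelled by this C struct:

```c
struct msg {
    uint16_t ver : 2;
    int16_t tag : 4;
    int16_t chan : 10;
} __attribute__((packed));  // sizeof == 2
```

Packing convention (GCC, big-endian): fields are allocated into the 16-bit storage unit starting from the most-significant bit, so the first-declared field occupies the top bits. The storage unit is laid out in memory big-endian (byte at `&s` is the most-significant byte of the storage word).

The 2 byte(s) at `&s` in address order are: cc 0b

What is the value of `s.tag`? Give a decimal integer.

[0]=0xcc [1]=0x0b (big-endian) → word 0xcc0b
ver [14+:2] = (word>>14) & 0x3 = 3
tag [10+:4] = (word>>10) & 0xf = 3  ←
chan [0+:10] = (word>>0) & 0x3ff = 11
tag signed 4b, MSB=0: value = 3

3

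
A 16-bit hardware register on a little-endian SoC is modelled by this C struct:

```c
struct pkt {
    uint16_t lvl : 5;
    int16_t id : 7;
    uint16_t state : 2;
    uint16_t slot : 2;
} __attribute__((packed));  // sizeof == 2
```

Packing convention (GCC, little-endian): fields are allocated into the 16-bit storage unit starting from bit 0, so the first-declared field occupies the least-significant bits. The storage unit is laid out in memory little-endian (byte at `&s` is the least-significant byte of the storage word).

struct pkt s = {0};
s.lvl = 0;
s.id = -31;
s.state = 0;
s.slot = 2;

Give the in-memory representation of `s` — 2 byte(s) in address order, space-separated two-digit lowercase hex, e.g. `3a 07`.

20 8c

[0+:5] lvl=0 & 0x1f = 0x0; word=0x0000
[5+:7] id=-31 & 0x7f = 0x61; word=0x0c20
[12+:2] state=0 & 0x3 = 0x0; word=0x0c20
[14+:2] slot=2 & 0x3 = 0x2; word=0x8c20
word = 0x8c20 → little-endian bytes:
  [0]=0x20  [1]=0x8c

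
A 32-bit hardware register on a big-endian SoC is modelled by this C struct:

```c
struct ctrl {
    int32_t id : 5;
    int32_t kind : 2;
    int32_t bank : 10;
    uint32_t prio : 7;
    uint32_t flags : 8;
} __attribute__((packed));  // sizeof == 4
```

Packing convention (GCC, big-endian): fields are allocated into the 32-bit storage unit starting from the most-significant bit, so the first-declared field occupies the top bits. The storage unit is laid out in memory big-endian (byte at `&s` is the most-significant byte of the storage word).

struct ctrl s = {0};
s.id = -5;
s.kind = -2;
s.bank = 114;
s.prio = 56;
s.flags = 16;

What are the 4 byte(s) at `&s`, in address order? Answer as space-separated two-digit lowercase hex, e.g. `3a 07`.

dc 39 38 10

[27+:5] id=-5 & 0x1f = 0x1b; word=0xd8000000
[25+:2] kind=-2 & 0x3 = 0x2; word=0xdc000000
[15+:10] bank=114 & 0x3ff = 0x72; word=0xdc390000
[8+:7] prio=56 & 0x7f = 0x38; word=0xdc393800
[0+:8] flags=16 & 0xff = 0x10; word=0xdc393810
word = 0xdc393810 → big-endian bytes:
  [0]=0xdc  [1]=0x39  [2]=0x38  [3]=0x10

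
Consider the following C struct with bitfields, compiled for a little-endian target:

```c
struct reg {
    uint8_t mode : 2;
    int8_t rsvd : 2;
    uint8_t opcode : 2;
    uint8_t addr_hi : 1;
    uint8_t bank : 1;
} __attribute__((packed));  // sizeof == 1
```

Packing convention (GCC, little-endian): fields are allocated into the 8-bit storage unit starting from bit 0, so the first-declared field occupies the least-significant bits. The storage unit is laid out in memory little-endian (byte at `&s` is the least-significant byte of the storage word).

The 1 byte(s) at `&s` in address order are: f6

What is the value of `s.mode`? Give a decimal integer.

[0]=0xf6 (little-endian) → word 0xf6
mode [0+:2] = (word>>0) & 0x3 = 2  ←
rsvd [2+:2] = (word>>2) & 0x3 = 1
opcode [4+:2] = (word>>4) & 0x3 = 3
addr_hi [6+:1] = (word>>6) & 0x1 = 1
bank [7+:1] = (word>>7) & 0x1 = 1

2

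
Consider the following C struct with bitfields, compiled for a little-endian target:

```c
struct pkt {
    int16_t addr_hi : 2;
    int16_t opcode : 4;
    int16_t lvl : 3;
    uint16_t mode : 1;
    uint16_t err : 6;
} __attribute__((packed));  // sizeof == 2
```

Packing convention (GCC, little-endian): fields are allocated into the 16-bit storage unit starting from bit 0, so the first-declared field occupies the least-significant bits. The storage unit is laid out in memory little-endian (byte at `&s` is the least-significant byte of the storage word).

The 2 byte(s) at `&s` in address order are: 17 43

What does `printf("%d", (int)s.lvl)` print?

[0]=0x17 [1]=0x43 (little-endian) → word 0x4317
addr_hi [0+:2] = (word>>0) & 0x3 = 3
opcode [2+:4] = (word>>2) & 0xf = 5
lvl [6+:3] = (word>>6) & 0x7 = 4  ←
mode [9+:1] = (word>>9) & 0x1 = 1
err [10+:6] = (word>>10) & 0x3f = 16
lvl signed 3b, MSB=1: 4 - 8 = -4

-4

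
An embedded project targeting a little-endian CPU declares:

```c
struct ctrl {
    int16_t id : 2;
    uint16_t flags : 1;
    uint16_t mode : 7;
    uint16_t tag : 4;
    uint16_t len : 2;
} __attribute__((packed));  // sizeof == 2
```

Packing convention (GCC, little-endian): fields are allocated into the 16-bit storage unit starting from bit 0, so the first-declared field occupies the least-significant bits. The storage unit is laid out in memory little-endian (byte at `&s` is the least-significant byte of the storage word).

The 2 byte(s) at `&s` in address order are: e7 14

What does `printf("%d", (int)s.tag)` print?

[0]=0xe7 [1]=0x14 (little-endian) → word 0x14e7
id [0+:2] = (word>>0) & 0x3 = 3
flags [2+:1] = (word>>2) & 0x1 = 1
mode [3+:7] = (word>>3) & 0x7f = 28
tag [10+:4] = (word>>10) & 0xf = 5  ←
len [14+:2] = (word>>14) & 0x3 = 0

5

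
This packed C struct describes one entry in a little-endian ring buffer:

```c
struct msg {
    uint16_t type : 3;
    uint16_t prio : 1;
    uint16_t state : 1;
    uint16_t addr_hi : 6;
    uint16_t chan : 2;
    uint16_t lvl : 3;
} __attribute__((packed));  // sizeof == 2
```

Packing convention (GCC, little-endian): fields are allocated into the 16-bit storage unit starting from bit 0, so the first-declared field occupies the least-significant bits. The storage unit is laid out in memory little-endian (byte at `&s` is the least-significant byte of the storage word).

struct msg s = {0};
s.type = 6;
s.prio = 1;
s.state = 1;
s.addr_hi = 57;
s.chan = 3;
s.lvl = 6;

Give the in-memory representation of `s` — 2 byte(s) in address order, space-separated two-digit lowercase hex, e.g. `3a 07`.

[0+:3] type=6 & 0x7 = 0x6; word=0x0006
[3+:1] prio=1 & 0x1 = 0x1; word=0x000e
[4+:1] state=1 & 0x1 = 0x1; word=0x001e
[5+:6] addr_hi=57 & 0x3f = 0x39; word=0x073e
[11+:2] chan=3 & 0x3 = 0x3; word=0x1f3e
[13+:3] lvl=6 & 0x7 = 0x6; word=0xdf3e
word = 0xdf3e → little-endian bytes:
  [0]=0x3e  [1]=0xdf

3e df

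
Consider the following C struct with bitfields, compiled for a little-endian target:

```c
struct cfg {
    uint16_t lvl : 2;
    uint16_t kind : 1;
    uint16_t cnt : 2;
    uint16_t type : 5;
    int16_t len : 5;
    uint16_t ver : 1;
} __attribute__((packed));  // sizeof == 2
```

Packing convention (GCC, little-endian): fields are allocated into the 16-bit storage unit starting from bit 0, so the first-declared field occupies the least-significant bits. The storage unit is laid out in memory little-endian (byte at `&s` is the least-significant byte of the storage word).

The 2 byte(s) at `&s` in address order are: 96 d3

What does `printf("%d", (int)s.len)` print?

-12

[0]=0x96 [1]=0xd3 (little-endian) → word 0xd396
lvl:2 @ bit 0 → (0xd396>>0)&0x3 = 0x2
kind:1 @ bit 2 → (0xd396>>2)&0x1 = 0x1
cnt:2 @ bit 3 → (0xd396>>3)&0x3 = 0x2
type:5 @ bit 5 → (0xd396>>5)&0x1f = 0x1c
len:5 @ bit 10 → (0xd396>>10)&0x1f = 0x14  ←
ver:1 @ bit 15 → (0xd396>>15)&0x1 = 0x1
len signed 5b, MSB=1: 20 - 32 = -12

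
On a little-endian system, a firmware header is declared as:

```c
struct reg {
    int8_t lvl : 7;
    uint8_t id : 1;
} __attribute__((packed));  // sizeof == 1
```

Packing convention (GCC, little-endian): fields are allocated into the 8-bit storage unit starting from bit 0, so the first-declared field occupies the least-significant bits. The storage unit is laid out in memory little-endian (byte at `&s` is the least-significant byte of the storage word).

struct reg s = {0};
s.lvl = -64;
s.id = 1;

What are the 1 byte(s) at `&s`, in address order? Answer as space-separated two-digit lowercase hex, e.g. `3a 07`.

c0

lvl:7 = -64 → 0x40 << 0 → word 0x40
id:1 = 1 → 0x1 << 7 → word 0xc0
word = 0xc0 → little-endian bytes:
  [0]=0xc0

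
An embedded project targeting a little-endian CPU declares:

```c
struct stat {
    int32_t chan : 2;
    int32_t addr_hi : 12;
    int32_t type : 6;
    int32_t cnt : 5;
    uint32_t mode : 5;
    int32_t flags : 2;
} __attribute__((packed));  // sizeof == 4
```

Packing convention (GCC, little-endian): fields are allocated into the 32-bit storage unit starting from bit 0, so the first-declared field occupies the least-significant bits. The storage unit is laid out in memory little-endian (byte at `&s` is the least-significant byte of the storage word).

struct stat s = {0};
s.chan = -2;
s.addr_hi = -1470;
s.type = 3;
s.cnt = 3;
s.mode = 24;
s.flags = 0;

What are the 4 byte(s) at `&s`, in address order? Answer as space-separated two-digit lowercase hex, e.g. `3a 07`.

chan:2 = -2 → 0x2 << 0 → word 0x00000002
addr_hi:12 = -1470 → 0xa42 << 2 → word 0x0000290a
type:6 = 3 → 0x3 << 14 → word 0x0000e90a
cnt:5 = 3 → 0x3 << 20 → word 0x0030e90a
mode:5 = 24 → 0x18 << 25 → word 0x3030e90a
flags:2 = 0 → 0x0 << 30 → word 0x3030e90a
word = 0x3030e90a → little-endian bytes:
  [0]=0x0a  [1]=0xe9  [2]=0x30  [3]=0x30

0a e9 30 30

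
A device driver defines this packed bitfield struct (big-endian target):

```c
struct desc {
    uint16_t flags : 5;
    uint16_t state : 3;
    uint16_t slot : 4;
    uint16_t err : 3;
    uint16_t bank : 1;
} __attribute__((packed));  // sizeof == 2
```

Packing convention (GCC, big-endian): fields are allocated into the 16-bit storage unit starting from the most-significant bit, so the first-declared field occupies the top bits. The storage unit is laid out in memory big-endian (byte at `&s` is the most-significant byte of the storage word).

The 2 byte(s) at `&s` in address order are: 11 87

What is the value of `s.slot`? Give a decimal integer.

8

[0]=0x11 [1]=0x87 (big-endian) → word 0x1187
flags:5 @ bit 11 → (0x1187>>11)&0x1f = 0x2
state:3 @ bit 8 → (0x1187>>8)&0x7 = 0x1
slot:4 @ bit 4 → (0x1187>>4)&0xf = 0x8  ←
err:3 @ bit 1 → (0x1187>>1)&0x7 = 0x3
bank:1 @ bit 0 → (0x1187>>0)&0x1 = 0x1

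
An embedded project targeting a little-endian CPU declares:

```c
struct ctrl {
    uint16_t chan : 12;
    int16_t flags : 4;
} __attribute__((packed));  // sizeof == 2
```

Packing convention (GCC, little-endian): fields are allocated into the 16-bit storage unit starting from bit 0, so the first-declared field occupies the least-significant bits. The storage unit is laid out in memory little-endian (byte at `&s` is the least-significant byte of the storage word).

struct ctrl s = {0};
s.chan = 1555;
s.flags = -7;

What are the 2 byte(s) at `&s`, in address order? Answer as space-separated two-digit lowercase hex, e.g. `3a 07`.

chan:12 = 1555 → 0x613 << 0 → word 0x0613
flags:4 = -7 → 0x9 << 12 → word 0x9613
word = 0x9613 → little-endian bytes:
  [0]=0x13  [1]=0x96

13 96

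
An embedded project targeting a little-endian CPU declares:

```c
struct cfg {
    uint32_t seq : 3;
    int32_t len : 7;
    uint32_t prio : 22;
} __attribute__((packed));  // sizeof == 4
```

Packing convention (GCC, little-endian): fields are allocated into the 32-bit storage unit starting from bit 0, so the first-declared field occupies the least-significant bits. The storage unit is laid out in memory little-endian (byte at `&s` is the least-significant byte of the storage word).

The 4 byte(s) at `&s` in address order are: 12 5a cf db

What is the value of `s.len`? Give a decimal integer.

[0]=0x12 [1]=0x5a [2]=0xcf [3]=0xdb (little-endian) → word 0xdbcf5a12
seq:3 @ bit 0 → (0xdbcf5a12>>0)&0x7 = 0x2
len:7 @ bit 3 → (0xdbcf5a12>>3)&0x7f = 0x42  ←
prio:22 @ bit 10 → (0xdbcf5a12>>10)&0x3fffff = 0x36f3d6
len signed 7b, MSB=1: 66 - 128 = -62

-62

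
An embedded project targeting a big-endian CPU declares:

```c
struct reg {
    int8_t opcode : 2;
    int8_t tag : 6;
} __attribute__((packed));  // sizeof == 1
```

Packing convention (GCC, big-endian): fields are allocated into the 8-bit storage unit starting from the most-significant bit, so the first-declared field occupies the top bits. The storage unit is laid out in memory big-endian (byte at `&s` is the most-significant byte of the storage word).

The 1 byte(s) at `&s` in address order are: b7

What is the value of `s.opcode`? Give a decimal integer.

[0]=0xb7 (big-endian) → word 0xb7
opcode:2 @ bit 6 → (0xb7>>6)&0x3 = 0x2  ←
tag:6 @ bit 0 → (0xb7>>0)&0x3f = 0x37
opcode signed 2b, MSB=1: 2 - 4 = -2

-2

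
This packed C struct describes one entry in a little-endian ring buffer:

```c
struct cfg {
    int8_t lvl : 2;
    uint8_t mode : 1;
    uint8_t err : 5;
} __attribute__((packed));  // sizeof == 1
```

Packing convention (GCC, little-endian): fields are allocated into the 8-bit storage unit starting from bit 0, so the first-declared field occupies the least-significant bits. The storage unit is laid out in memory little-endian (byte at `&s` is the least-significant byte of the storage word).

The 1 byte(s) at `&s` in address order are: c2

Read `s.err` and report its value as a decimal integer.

24

[0]=0xc2 (little-endian) → word 0xc2
lvl:2 @ bit 0 → (0xc2>>0)&0x3 = 0x2
mode:1 @ bit 2 → (0xc2>>2)&0x1 = 0x0
err:5 @ bit 3 → (0xc2>>3)&0x1f = 0x18  ←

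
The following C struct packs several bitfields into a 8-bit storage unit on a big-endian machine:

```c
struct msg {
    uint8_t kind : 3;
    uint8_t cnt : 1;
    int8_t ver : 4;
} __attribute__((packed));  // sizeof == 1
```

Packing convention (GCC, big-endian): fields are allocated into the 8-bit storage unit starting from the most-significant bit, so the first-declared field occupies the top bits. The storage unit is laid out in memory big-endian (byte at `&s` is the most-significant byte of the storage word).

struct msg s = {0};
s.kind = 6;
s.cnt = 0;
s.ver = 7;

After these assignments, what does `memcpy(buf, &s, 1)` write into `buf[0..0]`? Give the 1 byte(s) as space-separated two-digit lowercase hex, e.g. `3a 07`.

c7

kind (3b) val=6 bits=0x6 at bit 5: 0xc0
cnt (1b) val=0 bits=0x0 at bit 4: 0xc0
ver (4b) val=7 bits=0x7 at bit 0: 0xc7
word = 0xc7 → big-endian bytes:
  [0]=0xc7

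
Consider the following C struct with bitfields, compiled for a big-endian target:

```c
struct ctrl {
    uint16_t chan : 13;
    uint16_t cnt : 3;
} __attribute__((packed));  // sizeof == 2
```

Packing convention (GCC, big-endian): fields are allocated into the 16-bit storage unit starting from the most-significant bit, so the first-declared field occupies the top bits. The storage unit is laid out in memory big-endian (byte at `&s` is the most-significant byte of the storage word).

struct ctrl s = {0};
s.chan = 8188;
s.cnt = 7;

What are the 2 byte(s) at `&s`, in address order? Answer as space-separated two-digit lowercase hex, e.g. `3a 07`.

chan (13b) val=8188 bits=0x1ffc at bit 3: 0xffe0
cnt (3b) val=7 bits=0x7 at bit 0: 0xffe7
word = 0xffe7 → big-endian bytes:
  [0]=0xff  [1]=0xe7

ff e7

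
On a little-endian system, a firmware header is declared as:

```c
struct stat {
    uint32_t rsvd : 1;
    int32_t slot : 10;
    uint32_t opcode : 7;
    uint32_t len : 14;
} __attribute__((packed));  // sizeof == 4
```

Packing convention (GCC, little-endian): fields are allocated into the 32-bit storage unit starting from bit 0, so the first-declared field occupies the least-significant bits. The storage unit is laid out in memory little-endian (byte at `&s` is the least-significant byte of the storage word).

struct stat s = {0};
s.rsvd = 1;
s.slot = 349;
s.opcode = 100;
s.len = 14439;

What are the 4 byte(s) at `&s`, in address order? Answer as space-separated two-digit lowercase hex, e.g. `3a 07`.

rsvd:1 = 1 → 0x1 << 0 → word 0x00000001
slot:10 = 349 → 0x15d << 1 → word 0x000002bb
opcode:7 = 100 → 0x64 << 11 → word 0x000322bb
len:14 = 14439 → 0x3867 << 18 → word 0xe19f22bb
word = 0xe19f22bb → little-endian bytes:
  [0]=0xbb  [1]=0x22  [2]=0x9f  [3]=0xe1

bb 22 9f e1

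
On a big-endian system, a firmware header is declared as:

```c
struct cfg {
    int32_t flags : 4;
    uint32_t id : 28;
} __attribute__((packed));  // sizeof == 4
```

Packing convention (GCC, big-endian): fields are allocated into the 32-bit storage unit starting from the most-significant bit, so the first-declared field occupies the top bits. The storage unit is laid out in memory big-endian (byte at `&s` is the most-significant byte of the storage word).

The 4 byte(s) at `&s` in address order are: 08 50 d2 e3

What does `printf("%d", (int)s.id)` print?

139514595

[0]=0x08 [1]=0x50 [2]=0xd2 [3]=0xe3 (big-endian) → word 0x0850d2e3
flags:4 @ bit 28 → (0x0850d2e3>>28)&0xf = 0x0
id:28 @ bit 0 → (0x0850d2e3>>0)&0xfffffff = 0x850d2e3  ←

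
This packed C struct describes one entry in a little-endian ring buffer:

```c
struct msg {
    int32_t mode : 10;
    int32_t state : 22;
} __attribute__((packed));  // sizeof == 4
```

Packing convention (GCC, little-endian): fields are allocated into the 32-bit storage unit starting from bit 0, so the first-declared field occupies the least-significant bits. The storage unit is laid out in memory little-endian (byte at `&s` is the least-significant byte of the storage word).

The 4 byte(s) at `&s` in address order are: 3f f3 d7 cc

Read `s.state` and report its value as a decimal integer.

-838148

[0]=0x3f [1]=0xf3 [2]=0xd7 [3]=0xcc (little-endian) → word 0xccd7f33f
mode:10 @ bit 0 → (0xccd7f33f>>0)&0x3ff = 0x33f
state:22 @ bit 10 → (0xccd7f33f>>10)&0x3fffff = 0x3335fc  ←
state signed 22b, MSB=1: 3356156 - 4194304 = -838148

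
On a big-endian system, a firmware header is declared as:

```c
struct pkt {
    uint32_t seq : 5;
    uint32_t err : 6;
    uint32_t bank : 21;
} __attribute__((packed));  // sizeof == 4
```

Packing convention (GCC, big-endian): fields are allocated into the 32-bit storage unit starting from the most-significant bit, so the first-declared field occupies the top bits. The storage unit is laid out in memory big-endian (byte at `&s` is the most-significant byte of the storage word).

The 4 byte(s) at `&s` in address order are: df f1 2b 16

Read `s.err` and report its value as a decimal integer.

[0]=0xdf [1]=0xf1 [2]=0x2b [3]=0x16 (big-endian) → word 0xdff12b16
seq [27+:5] = (word>>27) & 0x1f = 27
err [21+:6] = (word>>21) & 0x3f = 63  ←
bank [0+:21] = (word>>0) & 0x1fffff = 1125142

63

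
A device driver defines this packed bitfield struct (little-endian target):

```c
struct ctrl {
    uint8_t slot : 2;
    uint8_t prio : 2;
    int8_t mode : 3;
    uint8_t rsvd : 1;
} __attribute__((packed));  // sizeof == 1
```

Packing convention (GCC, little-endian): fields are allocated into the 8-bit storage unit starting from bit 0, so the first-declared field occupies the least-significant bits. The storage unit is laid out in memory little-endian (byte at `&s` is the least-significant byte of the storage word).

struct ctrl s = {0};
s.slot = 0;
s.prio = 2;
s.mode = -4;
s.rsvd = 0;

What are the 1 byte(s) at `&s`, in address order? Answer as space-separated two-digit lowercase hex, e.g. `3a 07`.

slot (2b) val=0 bits=0x0 at bit 0: 0x00
prio (2b) val=2 bits=0x2 at bit 2: 0x08
mode (3b) val=-4 bits=0x4 at bit 4: 0x48
rsvd (1b) val=0 bits=0x0 at bit 7: 0x48
word = 0x48 → little-endian bytes:
  [0]=0x48

48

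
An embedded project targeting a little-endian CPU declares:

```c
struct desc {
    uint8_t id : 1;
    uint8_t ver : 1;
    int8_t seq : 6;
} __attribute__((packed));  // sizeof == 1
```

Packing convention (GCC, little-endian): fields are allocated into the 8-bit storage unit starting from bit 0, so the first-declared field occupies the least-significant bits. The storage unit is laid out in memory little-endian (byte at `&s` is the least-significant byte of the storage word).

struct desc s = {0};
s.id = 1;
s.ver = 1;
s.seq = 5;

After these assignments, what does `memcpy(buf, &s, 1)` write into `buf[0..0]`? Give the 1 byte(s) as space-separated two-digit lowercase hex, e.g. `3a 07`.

id (1b) val=1 bits=0x1 at bit 0: 0x01
ver (1b) val=1 bits=0x1 at bit 1: 0x03
seq (6b) val=5 bits=0x5 at bit 2: 0x17
word = 0x17 → little-endian bytes:
  [0]=0x17

17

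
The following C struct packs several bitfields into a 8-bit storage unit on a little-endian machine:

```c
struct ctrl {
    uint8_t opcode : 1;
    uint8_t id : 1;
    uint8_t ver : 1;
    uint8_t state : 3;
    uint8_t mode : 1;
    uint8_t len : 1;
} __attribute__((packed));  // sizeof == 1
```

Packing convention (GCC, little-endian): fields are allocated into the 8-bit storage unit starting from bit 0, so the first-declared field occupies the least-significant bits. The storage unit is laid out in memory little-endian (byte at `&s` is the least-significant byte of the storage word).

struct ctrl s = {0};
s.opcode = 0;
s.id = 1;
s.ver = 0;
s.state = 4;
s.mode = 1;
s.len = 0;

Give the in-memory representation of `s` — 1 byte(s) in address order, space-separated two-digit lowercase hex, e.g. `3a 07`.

62

opcode (1b) val=0 bits=0x0 at bit 0: 0x00
id (1b) val=1 bits=0x1 at bit 1: 0x02
ver (1b) val=0 bits=0x0 at bit 2: 0x02
state (3b) val=4 bits=0x4 at bit 3: 0x22
mode (1b) val=1 bits=0x1 at bit 6: 0x62
len (1b) val=0 bits=0x0 at bit 7: 0x62
word = 0x62 → little-endian bytes:
  [0]=0x62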